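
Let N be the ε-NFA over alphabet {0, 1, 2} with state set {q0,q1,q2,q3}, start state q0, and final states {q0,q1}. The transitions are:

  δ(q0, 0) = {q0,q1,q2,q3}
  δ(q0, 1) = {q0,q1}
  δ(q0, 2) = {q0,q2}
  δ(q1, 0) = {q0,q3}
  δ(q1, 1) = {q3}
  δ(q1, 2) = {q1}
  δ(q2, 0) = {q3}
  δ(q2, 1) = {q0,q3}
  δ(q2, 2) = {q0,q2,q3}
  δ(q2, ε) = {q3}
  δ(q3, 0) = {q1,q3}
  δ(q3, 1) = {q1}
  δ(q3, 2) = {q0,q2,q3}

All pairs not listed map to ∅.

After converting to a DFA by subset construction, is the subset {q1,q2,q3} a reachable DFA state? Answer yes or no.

no

Start state of the DFA: {q0} (ε-closure of the NFA start).
{q0} --0--> {q0,q1,q2,q3}  [new]
{q0} --1--> {q0,q1}  [new]
{q0} --2--> {q0,q2,q3}  [new]
{q0,q1,q2,q3} --0--> {q0,q1,q2,q3}  [seen]
{q0,q1,q2,q3} --1--> {q0,q1,q3}  [new]
{q0,q1,q2,q3} --2--> {q0,q1,q2,q3}  [seen]
{q0,q1} --0--> {q0,q1,q2,q3}  [seen]
{q0,q1} --1--> {q0,q1,q3}  [seen]
{q0,q1} --2--> {q0,q1,q2,q3}  [seen]
{q0,q2,q3} --0--> {q0,q1,q2,q3}  [seen]
{q0,q2,q3} --1--> {q0,q1,q3}  [seen]
{q0,q2,q3} --2--> {q0,q2,q3}  [seen]
{q0,q1,q3} --0--> {q0,q1,q2,q3}  [seen]
{q0,q1,q3} --1--> {q0,q1,q3}  [seen]
{q0,q1,q3} --2--> {q0,q1,q2,q3}  [seen]
Reachable DFA states: {q0}, {q0,q1,q2,q3}, {q0,q1}, {q0,q2,q3}, {q0,q1,q3}.
{q1,q2,q3} is not among them.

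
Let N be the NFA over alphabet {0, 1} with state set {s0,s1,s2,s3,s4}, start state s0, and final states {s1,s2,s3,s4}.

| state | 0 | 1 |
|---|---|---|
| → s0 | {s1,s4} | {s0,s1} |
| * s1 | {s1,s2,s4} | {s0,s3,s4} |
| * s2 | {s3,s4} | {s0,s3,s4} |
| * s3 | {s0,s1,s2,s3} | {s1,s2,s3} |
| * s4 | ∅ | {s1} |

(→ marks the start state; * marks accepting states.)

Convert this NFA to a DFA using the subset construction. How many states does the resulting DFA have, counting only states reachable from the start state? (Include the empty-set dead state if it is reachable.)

7

Start state of the DFA: {s0}.
{s0} --0--> {s1,s4}  [new]
{s0} --1--> {s0,s1}  [new]
{s1,s4} --0--> {s1,s2,s4}  [new]
{s1,s4} --1--> {s0,s1,s3,s4}  [new]
{s0,s1} --0--> {s1,s2,s4}  [seen]
{s0,s1} --1--> {s0,s1,s3,s4}  [seen]
{s1,s2,s4} --0--> {s1,s2,s3,s4}  [new]
{s1,s2,s4} --1--> {s0,s1,s3,s4}  [seen]
{s0,s1,s3,s4} --0--> {s0,s1,s2,s3,s4}  [new]
{s0,s1,s3,s4} --1--> {s0,s1,s2,s3,s4}  [seen]
{s1,s2,s3,s4} --0--> {s0,s1,s2,s3,s4}  [seen]
{s1,s2,s3,s4} --1--> {s0,s1,s2,s3,s4}  [seen]
{s0,s1,s2,s3,s4} --0--> {s0,s1,s2,s3,s4}  [seen]
{s0,s1,s2,s3,s4} --1--> {s0,s1,s2,s3,s4}  [seen]
Reachable DFA states: {s0}, {s1,s4}, {s0,s1}, {s1,s2,s4}, {s0,s1,s3,s4}, {s1,s2,s3,s4}, {s0,s1,s2,s3,s4}.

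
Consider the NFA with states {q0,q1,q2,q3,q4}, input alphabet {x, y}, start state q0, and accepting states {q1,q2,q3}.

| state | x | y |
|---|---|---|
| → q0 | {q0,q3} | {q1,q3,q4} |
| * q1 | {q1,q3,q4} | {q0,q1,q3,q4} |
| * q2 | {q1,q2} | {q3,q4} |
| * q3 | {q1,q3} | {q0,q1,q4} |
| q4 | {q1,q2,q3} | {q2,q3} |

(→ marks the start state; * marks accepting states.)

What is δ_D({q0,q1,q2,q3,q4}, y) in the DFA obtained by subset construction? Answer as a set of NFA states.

δ(q0,y) = {q1,q3,q4}; δ(q1,y) = {q0,q1,q3,q4}; δ(q2,y) = {q3,q4}; δ(q3,y) = {q0,q1,q4}; δ(q4,y) = {q2,q3}.
Union: {q0,q1,q2,q3,q4}.

{q0,q1,q2,q3,q4}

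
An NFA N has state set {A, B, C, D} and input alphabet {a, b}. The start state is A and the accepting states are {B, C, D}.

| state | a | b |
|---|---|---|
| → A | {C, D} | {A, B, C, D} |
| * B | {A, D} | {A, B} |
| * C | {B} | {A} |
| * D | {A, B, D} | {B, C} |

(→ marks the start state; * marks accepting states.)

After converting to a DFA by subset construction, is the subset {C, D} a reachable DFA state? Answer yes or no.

Start state of the DFA: {A}.
{A} --a--> {C, D}  [new]
{A} --b--> {A, B, C, D}  [new]
{C, D} --a--> {A, B, D}  [new]
{C, D} --b--> {A, B, C}  [new]
{A, B, C, D} --a--> {A, B, C, D}  [seen]
{A, B, C, D} --b--> {A, B, C, D}  [seen]
{A, B, D} --a--> {A, B, C, D}  [seen]
{A, B, D} --b--> {A, B, C, D}  [seen]
{A, B, C} --a--> {A, B, C, D}  [seen]
{A, B, C} --b--> {A, B, C, D}  [seen]
Reachable DFA states: {A}, {C, D}, {A, B, C, D}, {A, B, D}, {A, B, C}.
{C, D} is among them.

yes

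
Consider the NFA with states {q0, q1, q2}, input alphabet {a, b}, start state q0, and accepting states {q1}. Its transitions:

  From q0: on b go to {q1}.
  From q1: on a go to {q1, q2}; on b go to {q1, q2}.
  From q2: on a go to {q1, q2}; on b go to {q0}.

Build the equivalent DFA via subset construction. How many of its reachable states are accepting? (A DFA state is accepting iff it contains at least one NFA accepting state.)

3

Start state of the DFA: {q0}.
{q0} --a--> ∅  [new]
{q0} --b--> {q1}  [new]
∅ --a--> ∅  [seen]
∅ --b--> ∅  [seen]
{q1} --a--> {q1, q2}  [new]
{q1} --b--> {q1, q2}  [seen]
{q1, q2} --a--> {q1, q2}  [seen]
{q1, q2} --b--> {q0, q1, q2}  [new]
{q0, q1, q2} --a--> {q1, q2}  [seen]
{q0, q1, q2} --b--> {q0, q1, q2}  [seen]
Reachable DFA states: {q0}, ∅, {q1}, {q1, q2}, {q0, q1, q2}.
Accepting DFA states (contain an NFA accepting state): {q1}, {q1, q2}, {q0, q1, q2}.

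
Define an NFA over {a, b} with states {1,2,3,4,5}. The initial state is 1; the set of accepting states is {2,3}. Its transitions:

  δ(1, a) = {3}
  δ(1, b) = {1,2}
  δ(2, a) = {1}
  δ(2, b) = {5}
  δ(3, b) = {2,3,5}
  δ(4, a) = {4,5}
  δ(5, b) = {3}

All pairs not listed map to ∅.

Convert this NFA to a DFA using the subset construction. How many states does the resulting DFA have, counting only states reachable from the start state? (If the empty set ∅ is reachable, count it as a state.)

Start state of the DFA: {1}.
{1} --a--> {3}  [new]
{1} --b--> {1,2}  [new]
{3} --a--> ∅  [new]
{3} --b--> {2,3,5}  [new]
{1,2} --a--> {1,3}  [new]
{1,2} --b--> {1,2,5}  [new]
∅ --a--> ∅  [seen]
∅ --b--> ∅  [seen]
{2,3,5} --a--> {1}  [seen]
{2,3,5} --b--> {2,3,5}  [seen]
{1,3} --a--> {3}  [seen]
{1,3} --b--> {1,2,3,5}  [new]
{1,2,5} --a--> {1,3}  [seen]
{1,2,5} --b--> {1,2,3,5}  [seen]
{1,2,3,5} --a--> {1,3}  [seen]
{1,2,3,5} --b--> {1,2,3,5}  [seen]
Reachable DFA states: {1}, {3}, {1,2}, ∅, {2,3,5}, {1,3}, {1,2,5}, {1,2,3,5}.

8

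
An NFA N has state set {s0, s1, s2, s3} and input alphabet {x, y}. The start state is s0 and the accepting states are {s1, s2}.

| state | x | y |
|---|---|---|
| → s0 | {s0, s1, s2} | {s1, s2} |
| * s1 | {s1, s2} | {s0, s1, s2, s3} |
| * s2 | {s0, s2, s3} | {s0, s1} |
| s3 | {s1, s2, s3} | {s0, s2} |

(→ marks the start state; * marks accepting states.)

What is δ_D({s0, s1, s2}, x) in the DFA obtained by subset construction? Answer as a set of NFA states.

{s0, s1, s2, s3}

δ(s0,x) = {s0, s1, s2}; δ(s1,x) = {s1, s2}; δ(s2,x) = {s0, s2, s3}.
Union: {s0, s1, s2, s3}.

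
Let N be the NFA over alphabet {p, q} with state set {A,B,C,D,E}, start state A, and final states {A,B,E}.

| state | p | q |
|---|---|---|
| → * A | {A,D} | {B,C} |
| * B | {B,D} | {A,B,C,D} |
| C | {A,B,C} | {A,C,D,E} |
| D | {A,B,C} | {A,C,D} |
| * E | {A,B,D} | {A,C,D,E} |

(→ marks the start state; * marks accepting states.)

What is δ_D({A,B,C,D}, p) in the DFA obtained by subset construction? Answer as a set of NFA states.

{A,B,C,D}

δ(A,p) = {A,D}; δ(B,p) = {B,D}; δ(C,p) = {A,B,C}; δ(D,p) = {A,B,C}.
Union: {A,B,C,D}.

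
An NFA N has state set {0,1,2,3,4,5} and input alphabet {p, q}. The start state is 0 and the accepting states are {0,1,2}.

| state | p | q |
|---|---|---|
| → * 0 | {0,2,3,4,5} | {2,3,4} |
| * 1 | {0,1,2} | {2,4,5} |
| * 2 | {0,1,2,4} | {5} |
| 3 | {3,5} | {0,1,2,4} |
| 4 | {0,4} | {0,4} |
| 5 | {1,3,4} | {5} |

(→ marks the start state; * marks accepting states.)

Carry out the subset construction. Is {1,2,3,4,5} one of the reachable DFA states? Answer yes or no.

Start state of the DFA: {0}.
{0} --p--> {0,2,3,4,5}  [new]
{0} --q--> {2,3,4}  [new]
{0,2,3,4,5} --p--> {0,1,2,3,4,5}  [new]
{0,2,3,4,5} --q--> {0,1,2,3,4,5}  [seen]
{2,3,4} --p--> {0,1,2,3,4,5}  [seen]
{2,3,4} --q--> {0,1,2,4,5}  [new]
{0,1,2,3,4,5} --p--> {0,1,2,3,4,5}  [seen]
{0,1,2,3,4,5} --q--> {0,1,2,3,4,5}  [seen]
{0,1,2,4,5} --p--> {0,1,2,3,4,5}  [seen]
{0,1,2,4,5} --q--> {0,2,3,4,5}  [seen]
Reachable DFA states: {0}, {0,2,3,4,5}, {2,3,4}, {0,1,2,3,4,5}, {0,1,2,4,5}.
{1,2,3,4,5} is not among them.

no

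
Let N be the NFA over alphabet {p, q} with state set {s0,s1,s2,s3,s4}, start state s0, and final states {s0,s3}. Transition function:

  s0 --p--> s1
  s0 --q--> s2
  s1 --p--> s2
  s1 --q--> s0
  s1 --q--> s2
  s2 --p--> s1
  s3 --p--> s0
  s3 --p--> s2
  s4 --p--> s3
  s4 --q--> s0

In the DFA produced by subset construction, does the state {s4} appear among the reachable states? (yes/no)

no

Start state of the DFA: {s0}.
{s0} --p--> {s1}  [new]
{s0} --q--> {s2}  [new]
{s1} --p--> {s2}  [seen]
{s1} --q--> {s0,s2}  [new]
{s2} --p--> {s1}  [seen]
{s2} --q--> ∅  [new]
{s0,s2} --p--> {s1}  [seen]
{s0,s2} --q--> {s2}  [seen]
∅ --p--> ∅  [seen]
∅ --q--> ∅  [seen]
Reachable DFA states: {s0}, {s1}, {s2}, {s0,s2}, ∅.
{s4} is not among them.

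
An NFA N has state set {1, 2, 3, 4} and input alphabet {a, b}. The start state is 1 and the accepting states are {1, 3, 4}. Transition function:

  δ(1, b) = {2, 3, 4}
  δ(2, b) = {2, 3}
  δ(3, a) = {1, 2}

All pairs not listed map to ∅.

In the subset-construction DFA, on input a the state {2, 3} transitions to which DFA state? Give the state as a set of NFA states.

{1, 2}

δ(2,a) = ∅; δ(3,a) = {1, 2}.
Union: {1, 2}.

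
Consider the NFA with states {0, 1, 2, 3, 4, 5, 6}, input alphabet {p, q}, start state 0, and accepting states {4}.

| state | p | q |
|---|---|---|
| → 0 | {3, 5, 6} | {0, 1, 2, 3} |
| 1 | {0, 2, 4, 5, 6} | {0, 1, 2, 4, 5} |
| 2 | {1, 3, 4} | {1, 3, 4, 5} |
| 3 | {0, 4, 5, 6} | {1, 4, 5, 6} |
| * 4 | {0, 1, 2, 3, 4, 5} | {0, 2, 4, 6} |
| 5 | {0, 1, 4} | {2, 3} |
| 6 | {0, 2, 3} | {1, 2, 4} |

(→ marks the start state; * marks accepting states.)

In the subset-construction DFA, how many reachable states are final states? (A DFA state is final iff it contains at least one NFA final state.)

Start state of the DFA: {0}.
{0} --p--> {3, 5, 6}  [new]
{0} --q--> {0, 1, 2, 3}  [new]
{3, 5, 6} --p--> {0, 1, 2, 3, 4, 5, 6}  [new]
{3, 5, 6} --q--> {1, 2, 3, 4, 5, 6}  [new]
{0, 1, 2, 3} --p--> {0, 1, 2, 3, 4, 5, 6}  [seen]
{0, 1, 2, 3} --q--> {0, 1, 2, 3, 4, 5, 6}  [seen]
{0, 1, 2, 3, 4, 5, 6} --p--> {0, 1, 2, 3, 4, 5, 6}  [seen]
{0, 1, 2, 3, 4, 5, 6} --q--> {0, 1, 2, 3, 4, 5, 6}  [seen]
{1, 2, 3, 4, 5, 6} --p--> {0, 1, 2, 3, 4, 5, 6}  [seen]
{1, 2, 3, 4, 5, 6} --q--> {0, 1, 2, 3, 4, 5, 6}  [seen]
Reachable DFA states: {0}, {3, 5, 6}, {0, 1, 2, 3}, {0, 1, 2, 3, 4, 5, 6}, {1, 2, 3, 4, 5, 6}.
Accepting DFA states (contain an NFA accepting state): {0, 1, 2, 3, 4, 5, 6}, {1, 2, 3, 4, 5, 6}.

2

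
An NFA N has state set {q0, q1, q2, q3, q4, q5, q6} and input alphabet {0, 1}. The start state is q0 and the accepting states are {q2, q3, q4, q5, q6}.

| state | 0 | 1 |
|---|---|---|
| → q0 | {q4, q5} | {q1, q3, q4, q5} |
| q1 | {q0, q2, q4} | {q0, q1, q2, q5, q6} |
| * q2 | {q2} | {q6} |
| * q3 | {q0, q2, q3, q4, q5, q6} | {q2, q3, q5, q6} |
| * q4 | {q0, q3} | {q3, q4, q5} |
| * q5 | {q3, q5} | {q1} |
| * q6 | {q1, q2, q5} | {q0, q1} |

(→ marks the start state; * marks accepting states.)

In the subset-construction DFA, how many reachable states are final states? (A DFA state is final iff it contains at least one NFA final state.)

6

Start state of the DFA: {q0}.
{q0} --0--> {q4, q5}  [new]
{q0} --1--> {q1, q3, q4, q5}  [new]
{q4, q5} --0--> {q0, q3, q5}  [new]
{q4, q5} --1--> {q1, q3, q4, q5}  [seen]
{q1, q3, q4, q5} --0--> {q0, q2, q3, q4, q5, q6}  [new]
{q1, q3, q4, q5} --1--> {q0, q1, q2, q3, q4, q5, q6}  [new]
{q0, q3, q5} --0--> {q0, q2, q3, q4, q5, q6}  [seen]
{q0, q3, q5} --1--> {q1, q2, q3, q4, q5, q6}  [new]
{q0, q2, q3, q4, q5, q6} --0--> {q0, q1, q2, q3, q4, q5, q6}  [seen]
{q0, q2, q3, q4, q5, q6} --1--> {q0, q1, q2, q3, q4, q5, q6}  [seen]
{q0, q1, q2, q3, q4, q5, q6} --0--> {q0, q1, q2, q3, q4, q5, q6}  [seen]
{q0, q1, q2, q3, q4, q5, q6} --1--> {q0, q1, q2, q3, q4, q5, q6}  [seen]
{q1, q2, q3, q4, q5, q6} --0--> {q0, q1, q2, q3, q4, q5, q6}  [seen]
{q1, q2, q3, q4, q5, q6} --1--> {q0, q1, q2, q3, q4, q5, q6}  [seen]
Reachable DFA states: {q0}, {q4, q5}, {q1, q3, q4, q5}, {q0, q3, q5}, {q0, q2, q3, q4, q5, q6}, {q0, q1, q2, q3, q4, q5, q6}, {q1, q2, q3, q4, q5, q6}.
Accepting DFA states (contain an NFA accepting state): {q4, q5}, {q1, q3, q4, q5}, {q0, q3, q5}, {q0, q2, q3, q4, q5, q6}, {q0, q1, q2, q3, q4, q5, q6}, {q1, q2, q3, q4, q5, q6}.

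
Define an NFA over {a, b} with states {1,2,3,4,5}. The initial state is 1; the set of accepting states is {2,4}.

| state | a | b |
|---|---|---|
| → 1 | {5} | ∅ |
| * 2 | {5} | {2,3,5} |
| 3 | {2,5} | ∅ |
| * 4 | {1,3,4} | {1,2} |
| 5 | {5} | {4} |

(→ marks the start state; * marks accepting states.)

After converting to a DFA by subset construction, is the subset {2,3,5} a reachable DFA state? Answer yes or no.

yes

Start state of the DFA: {1}.
{1} --a--> {5}  [new]
{1} --b--> ∅  [new]
{5} --a--> {5}  [seen]
{5} --b--> {4}  [new]
∅ --a--> ∅  [seen]
∅ --b--> ∅  [seen]
{4} --a--> {1,3,4}  [new]
{4} --b--> {1,2}  [new]
{1,3,4} --a--> {1,2,3,4,5}  [new]
{1,3,4} --b--> {1,2}  [seen]
{1,2} --a--> {5}  [seen]
{1,2} --b--> {2,3,5}  [new]
{1,2,3,4,5} --a--> {1,2,3,4,5}  [seen]
{1,2,3,4,5} --b--> {1,2,3,4,5}  [seen]
{2,3,5} --a--> {2,5}  [new]
{2,3,5} --b--> {2,3,4,5}  [new]
{2,5} --a--> {5}  [seen]
{2,5} --b--> {2,3,4,5}  [seen]
{2,3,4,5} --a--> {1,2,3,4,5}  [seen]
{2,3,4,5} --b--> {1,2,3,4,5}  [seen]
Reachable DFA states: {1}, {5}, ∅, {4}, {1,3,4}, {1,2}, {1,2,3,4,5}, {2,3,5}, {2,5}, {2,3,4,5}.
{2,3,5} is among them.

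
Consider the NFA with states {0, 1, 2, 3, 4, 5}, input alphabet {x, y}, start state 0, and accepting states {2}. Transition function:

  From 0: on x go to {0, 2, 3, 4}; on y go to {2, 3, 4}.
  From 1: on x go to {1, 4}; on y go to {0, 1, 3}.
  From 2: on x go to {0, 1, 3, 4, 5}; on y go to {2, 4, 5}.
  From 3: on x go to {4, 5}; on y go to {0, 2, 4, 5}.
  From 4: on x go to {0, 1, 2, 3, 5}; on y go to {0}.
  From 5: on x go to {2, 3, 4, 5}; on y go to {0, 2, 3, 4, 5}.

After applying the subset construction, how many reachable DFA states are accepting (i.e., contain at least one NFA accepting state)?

Start state of the DFA: {0}.
{0} --x--> {0, 2, 3, 4}  [new]
{0} --y--> {2, 3, 4}  [new]
{0, 2, 3, 4} --x--> {0, 1, 2, 3, 4, 5}  [new]
{0, 2, 3, 4} --y--> {0, 2, 3, 4, 5}  [new]
{2, 3, 4} --x--> {0, 1, 2, 3, 4, 5}  [seen]
{2, 3, 4} --y--> {0, 2, 4, 5}  [new]
{0, 1, 2, 3, 4, 5} --x--> {0, 1, 2, 3, 4, 5}  [seen]
{0, 1, 2, 3, 4, 5} --y--> {0, 1, 2, 3, 4, 5}  [seen]
{0, 2, 3, 4, 5} --x--> {0, 1, 2, 3, 4, 5}  [seen]
{0, 2, 3, 4, 5} --y--> {0, 2, 3, 4, 5}  [seen]
{0, 2, 4, 5} --x--> {0, 1, 2, 3, 4, 5}  [seen]
{0, 2, 4, 5} --y--> {0, 2, 3, 4, 5}  [seen]
Reachable DFA states: {0}, {0, 2, 3, 4}, {2, 3, 4}, {0, 1, 2, 3, 4, 5}, {0, 2, 3, 4, 5}, {0, 2, 4, 5}.
Accepting DFA states (contain an NFA accepting state): {0, 2, 3, 4}, {2, 3, 4}, {0, 1, 2, 3, 4, 5}, {0, 2, 3, 4, 5}, {0, 2, 4, 5}.

5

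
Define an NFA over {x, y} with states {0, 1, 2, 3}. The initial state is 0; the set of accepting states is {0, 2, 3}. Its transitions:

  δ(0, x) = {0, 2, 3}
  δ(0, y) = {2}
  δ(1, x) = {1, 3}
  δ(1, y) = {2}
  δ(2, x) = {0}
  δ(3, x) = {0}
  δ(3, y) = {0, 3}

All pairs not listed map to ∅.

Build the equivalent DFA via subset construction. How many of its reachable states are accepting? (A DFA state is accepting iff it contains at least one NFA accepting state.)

3

Start state of the DFA: {0}.
{0} --x--> {0, 2, 3}  [new]
{0} --y--> {2}  [new]
{0, 2, 3} --x--> {0, 2, 3}  [seen]
{0, 2, 3} --y--> {0, 2, 3}  [seen]
{2} --x--> {0}  [seen]
{2} --y--> ∅  [new]
∅ --x--> ∅  [seen]
∅ --y--> ∅  [seen]
Reachable DFA states: {0}, {0, 2, 3}, {2}, ∅.
Accepting DFA states (contain an NFA accepting state): {0}, {0, 2, 3}, {2}.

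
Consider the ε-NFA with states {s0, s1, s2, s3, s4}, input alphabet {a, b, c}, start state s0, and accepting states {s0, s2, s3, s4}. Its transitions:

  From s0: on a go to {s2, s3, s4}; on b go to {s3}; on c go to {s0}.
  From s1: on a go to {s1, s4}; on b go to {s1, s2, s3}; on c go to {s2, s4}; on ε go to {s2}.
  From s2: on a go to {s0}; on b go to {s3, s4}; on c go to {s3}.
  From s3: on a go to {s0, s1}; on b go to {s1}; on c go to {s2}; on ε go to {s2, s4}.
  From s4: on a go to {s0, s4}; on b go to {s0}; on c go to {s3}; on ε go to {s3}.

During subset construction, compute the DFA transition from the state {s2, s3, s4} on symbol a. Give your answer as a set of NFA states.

{s0, s1, s2, s3, s4}

δ(s2,a) = {s0}; δ(s3,a) = {s0, s1}; δ(s4,a) = {s0, s4}.
Union: {s0, s1, s4}.
ε-closure gives {s0, s1, s2, s3, s4}.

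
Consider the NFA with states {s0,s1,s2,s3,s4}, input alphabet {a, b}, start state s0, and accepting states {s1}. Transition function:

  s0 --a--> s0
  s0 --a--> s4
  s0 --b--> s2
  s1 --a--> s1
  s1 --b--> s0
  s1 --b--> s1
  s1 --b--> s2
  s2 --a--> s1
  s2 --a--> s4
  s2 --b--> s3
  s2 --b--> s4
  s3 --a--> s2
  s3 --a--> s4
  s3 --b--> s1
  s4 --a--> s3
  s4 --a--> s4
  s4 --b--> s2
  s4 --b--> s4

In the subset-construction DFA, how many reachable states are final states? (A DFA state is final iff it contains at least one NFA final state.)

7

Start state of the DFA: {s0}.
{s0} --a--> {s0,s4}  [new]
{s0} --b--> {s2}  [new]
{s0,s4} --a--> {s0,s3,s4}  [new]
{s0,s4} --b--> {s2,s4}  [new]
{s2} --a--> {s1,s4}  [new]
{s2} --b--> {s3,s4}  [new]
{s0,s3,s4} --a--> {s0,s2,s3,s4}  [new]
{s0,s3,s4} --b--> {s1,s2,s4}  [new]
{s2,s4} --a--> {s1,s3,s4}  [new]
{s2,s4} --b--> {s2,s3,s4}  [new]
{s1,s4} --a--> {s1,s3,s4}  [seen]
{s1,s4} --b--> {s0,s1,s2,s4}  [new]
{s3,s4} --a--> {s2,s3,s4}  [seen]
{s3,s4} --b--> {s1,s2,s4}  [seen]
{s0,s2,s3,s4} --a--> {s0,s1,s2,s3,s4}  [new]
{s0,s2,s3,s4} --b--> {s1,s2,s3,s4}  [new]
{s1,s2,s4} --a--> {s1,s3,s4}  [seen]
{s1,s2,s4} --b--> {s0,s1,s2,s3,s4}  [seen]
{s1,s3,s4} --a--> {s1,s2,s3,s4}  [seen]
{s1,s3,s4} --b--> {s0,s1,s2,s4}  [seen]
{s2,s3,s4} --a--> {s1,s2,s3,s4}  [seen]
{s2,s3,s4} --b--> {s1,s2,s3,s4}  [seen]
{s0,s1,s2,s4} --a--> {s0,s1,s3,s4}  [new]
{s0,s1,s2,s4} --b--> {s0,s1,s2,s3,s4}  [seen]
{s0,s1,s2,s3,s4} --a--> {s0,s1,s2,s3,s4}  [seen]
{s0,s1,s2,s3,s4} --b--> {s0,s1,s2,s3,s4}  [seen]
{s1,s2,s3,s4} --a--> {s1,s2,s3,s4}  [seen]
{s1,s2,s3,s4} --b--> {s0,s1,s2,s3,s4}  [seen]
{s0,s1,s3,s4} --a--> {s0,s1,s2,s3,s4}  [seen]
{s0,s1,s3,s4} --b--> {s0,s1,s2,s4}  [seen]
Reachable DFA states: {s0}, {s0,s4}, {s2}, {s0,s3,s4}, {s2,s4}, {s1,s4}, {s3,s4}, {s0,s2,s3,s4}, {s1,s2,s4}, {s1,s3,s4}, {s2,s3,s4}, {s0,s1,s2,s4}, {s0,s1,s2,s3,s4}, {s1,s2,s3,s4}, {s0,s1,s3,s4}.
Accepting DFA states (contain an NFA accepting state): {s1,s4}, {s1,s2,s4}, {s1,s3,s4}, {s0,s1,s2,s4}, {s0,s1,s2,s3,s4}, {s1,s2,s3,s4}, {s0,s1,s3,s4}.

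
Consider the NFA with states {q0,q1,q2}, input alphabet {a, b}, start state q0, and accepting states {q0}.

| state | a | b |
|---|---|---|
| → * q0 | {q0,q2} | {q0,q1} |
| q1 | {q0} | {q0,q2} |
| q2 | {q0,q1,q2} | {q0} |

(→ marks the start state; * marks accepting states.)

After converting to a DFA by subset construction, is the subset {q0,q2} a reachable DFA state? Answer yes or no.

Start state of the DFA: {q0}.
{q0} --a--> {q0,q2}  [new]
{q0} --b--> {q0,q1}  [new]
{q0,q2} --a--> {q0,q1,q2}  [new]
{q0,q2} --b--> {q0,q1}  [seen]
{q0,q1} --a--> {q0,q2}  [seen]
{q0,q1} --b--> {q0,q1,q2}  [seen]
{q0,q1,q2} --a--> {q0,q1,q2}  [seen]
{q0,q1,q2} --b--> {q0,q1,q2}  [seen]
Reachable DFA states: {q0}, {q0,q2}, {q0,q1}, {q0,q1,q2}.
{q0,q2} is among them.

yes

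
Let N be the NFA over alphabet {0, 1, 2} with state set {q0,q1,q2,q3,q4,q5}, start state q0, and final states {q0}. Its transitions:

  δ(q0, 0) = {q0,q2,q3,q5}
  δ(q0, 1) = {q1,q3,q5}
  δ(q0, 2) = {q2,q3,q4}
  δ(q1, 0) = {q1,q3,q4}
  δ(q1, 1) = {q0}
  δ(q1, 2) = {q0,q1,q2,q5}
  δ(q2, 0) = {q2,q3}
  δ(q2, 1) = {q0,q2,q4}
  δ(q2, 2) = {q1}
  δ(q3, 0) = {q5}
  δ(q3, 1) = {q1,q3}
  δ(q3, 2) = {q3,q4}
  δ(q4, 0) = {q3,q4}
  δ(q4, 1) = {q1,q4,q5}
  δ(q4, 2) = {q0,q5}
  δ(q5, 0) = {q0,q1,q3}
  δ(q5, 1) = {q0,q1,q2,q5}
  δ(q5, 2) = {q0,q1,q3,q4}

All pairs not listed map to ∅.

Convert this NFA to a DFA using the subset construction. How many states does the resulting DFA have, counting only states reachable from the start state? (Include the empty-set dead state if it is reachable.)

Start state of the DFA: {q0}.
{q0} --0--> {q0,q2,q3,q5}  [new]
{q0} --1--> {q1,q3,q5}  [new]
{q0} --2--> {q2,q3,q4}  [new]
{q0,q2,q3,q5} --0--> {q0,q1,q2,q3,q5}  [new]
{q0,q2,q3,q5} --1--> {q0,q1,q2,q3,q4,q5}  [new]
{q0,q2,q3,q5} --2--> {q0,q1,q2,q3,q4}  [new]
{q1,q3,q5} --0--> {q0,q1,q3,q4,q5}  [new]
{q1,q3,q5} --1--> {q0,q1,q2,q3,q5}  [seen]
{q1,q3,q5} --2--> {q0,q1,q2,q3,q4,q5}  [seen]
{q2,q3,q4} --0--> {q2,q3,q4,q5}  [new]
{q2,q3,q4} --1--> {q0,q1,q2,q3,q4,q5}  [seen]
{q2,q3,q4} --2--> {q0,q1,q3,q4,q5}  [seen]
{q0,q1,q2,q3,q5} --0--> {q0,q1,q2,q3,q4,q5}  [seen]
{q0,q1,q2,q3,q5} --1--> {q0,q1,q2,q3,q4,q5}  [seen]
{q0,q1,q2,q3,q5} --2--> {q0,q1,q2,q3,q4,q5}  [seen]
{q0,q1,q2,q3,q4,q5} --0--> {q0,q1,q2,q3,q4,q5}  [seen]
{q0,q1,q2,q3,q4,q5} --1--> {q0,q1,q2,q3,q4,q5}  [seen]
{q0,q1,q2,q3,q4,q5} --2--> {q0,q1,q2,q3,q4,q5}  [seen]
{q0,q1,q2,q3,q4} --0--> {q0,q1,q2,q3,q4,q5}  [seen]
{q0,q1,q2,q3,q4} --1--> {q0,q1,q2,q3,q4,q5}  [seen]
{q0,q1,q2,q3,q4} --2--> {q0,q1,q2,q3,q4,q5}  [seen]
{q0,q1,q3,q4,q5} --0--> {q0,q1,q2,q3,q4,q5}  [seen]
{q0,q1,q3,q4,q5} --1--> {q0,q1,q2,q3,q4,q5}  [seen]
{q0,q1,q3,q4,q5} --2--> {q0,q1,q2,q3,q4,q5}  [seen]
{q2,q3,q4,q5} --0--> {q0,q1,q2,q3,q4,q5}  [seen]
{q2,q3,q4,q5} --1--> {q0,q1,q2,q3,q4,q5}  [seen]
{q2,q3,q4,q5} --2--> {q0,q1,q3,q4,q5}  [seen]
Reachable DFA states: {q0}, {q0,q2,q3,q5}, {q1,q3,q5}, {q2,q3,q4}, {q0,q1,q2,q3,q5}, {q0,q1,q2,q3,q4,q5}, {q0,q1,q2,q3,q4}, {q0,q1,q3,q4,q5}, {q2,q3,q4,q5}.

9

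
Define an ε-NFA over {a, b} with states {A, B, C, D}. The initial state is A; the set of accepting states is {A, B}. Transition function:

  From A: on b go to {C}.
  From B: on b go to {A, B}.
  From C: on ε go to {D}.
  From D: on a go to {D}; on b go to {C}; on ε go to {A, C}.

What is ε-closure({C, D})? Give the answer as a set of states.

Begin with {C, D}.
D →ε {A, C}; add A.
ε-closure = {A, C, D}.

{A, C, D}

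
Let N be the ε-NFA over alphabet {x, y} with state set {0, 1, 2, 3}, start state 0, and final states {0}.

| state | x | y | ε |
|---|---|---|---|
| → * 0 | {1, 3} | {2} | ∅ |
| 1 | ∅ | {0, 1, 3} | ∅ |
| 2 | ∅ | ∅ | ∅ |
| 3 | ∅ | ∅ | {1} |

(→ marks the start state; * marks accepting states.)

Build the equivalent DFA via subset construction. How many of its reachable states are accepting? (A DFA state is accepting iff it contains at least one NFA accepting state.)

3

Start state of the DFA: {0} (ε-closure of the NFA start).
{0} --x--> {1, 3}  [new]
{0} --y--> {2}  [new]
{1, 3} --x--> ∅  [new]
{1, 3} --y--> {0, 1, 3}  [new]
{2} --x--> ∅  [seen]
{2} --y--> ∅  [seen]
∅ --x--> ∅  [seen]
∅ --y--> ∅  [seen]
{0, 1, 3} --x--> {1, 3}  [seen]
{0, 1, 3} --y--> {0, 1, 2, 3}  [new]
{0, 1, 2, 3} --x--> {1, 3}  [seen]
{0, 1, 2, 3} --y--> {0, 1, 2, 3}  [seen]
Reachable DFA states: {0}, {1, 3}, {2}, ∅, {0, 1, 3}, {0, 1, 2, 3}.
Accepting DFA states (contain an NFA accepting state): {0}, {0, 1, 3}, {0, 1, 2, 3}.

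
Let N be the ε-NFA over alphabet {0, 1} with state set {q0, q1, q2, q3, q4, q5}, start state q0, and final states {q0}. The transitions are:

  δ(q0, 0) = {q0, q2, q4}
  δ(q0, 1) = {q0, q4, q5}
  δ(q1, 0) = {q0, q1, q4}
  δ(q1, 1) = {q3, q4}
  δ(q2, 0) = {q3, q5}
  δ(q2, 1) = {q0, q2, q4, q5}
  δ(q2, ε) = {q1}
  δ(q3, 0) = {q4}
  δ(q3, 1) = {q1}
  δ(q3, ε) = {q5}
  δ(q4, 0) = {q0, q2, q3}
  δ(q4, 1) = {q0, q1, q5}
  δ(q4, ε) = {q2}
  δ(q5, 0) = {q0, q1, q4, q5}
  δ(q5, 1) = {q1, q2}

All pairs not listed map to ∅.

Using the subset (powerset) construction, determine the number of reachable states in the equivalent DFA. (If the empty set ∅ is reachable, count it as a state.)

Start state of the DFA: {q0} (ε-closure of the NFA start).
{q0} --0--> {q0, q1, q2, q4}  [new]
{q0} --1--> {q0, q1, q2, q4, q5}  [new]
{q0, q1, q2, q4} --0--> {q0, q1, q2, q3, q4, q5}  [new]
{q0, q1, q2, q4} --1--> {q0, q1, q2, q3, q4, q5}  [seen]
{q0, q1, q2, q4, q5} --0--> {q0, q1, q2, q3, q4, q5}  [seen]
{q0, q1, q2, q4, q5} --1--> {q0, q1, q2, q3, q4, q5}  [seen]
{q0, q1, q2, q3, q4, q5} --0--> {q0, q1, q2, q3, q4, q5}  [seen]
{q0, q1, q2, q3, q4, q5} --1--> {q0, q1, q2, q3, q4, q5}  [seen]
Reachable DFA states: {q0}, {q0, q1, q2, q4}, {q0, q1, q2, q4, q5}, {q0, q1, q2, q3, q4, q5}.

4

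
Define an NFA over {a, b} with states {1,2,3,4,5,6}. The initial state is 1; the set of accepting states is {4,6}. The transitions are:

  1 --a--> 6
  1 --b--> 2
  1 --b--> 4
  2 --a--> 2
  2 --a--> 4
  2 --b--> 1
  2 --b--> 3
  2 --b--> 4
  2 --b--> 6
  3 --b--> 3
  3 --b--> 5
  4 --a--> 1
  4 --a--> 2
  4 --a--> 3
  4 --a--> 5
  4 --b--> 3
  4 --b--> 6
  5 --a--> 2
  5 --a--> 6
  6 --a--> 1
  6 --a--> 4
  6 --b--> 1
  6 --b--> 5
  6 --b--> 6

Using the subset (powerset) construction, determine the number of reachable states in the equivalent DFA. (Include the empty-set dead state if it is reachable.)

Start state of the DFA: {1}.
{1} --a--> {6}  [new]
{1} --b--> {2,4}  [new]
{6} --a--> {1,4}  [new]
{6} --b--> {1,5,6}  [new]
{2,4} --a--> {1,2,3,4,5}  [new]
{2,4} --b--> {1,3,4,6}  [new]
{1,4} --a--> {1,2,3,5,6}  [new]
{1,4} --b--> {2,3,4,6}  [new]
{1,5,6} --a--> {1,2,4,6}  [new]
{1,5,6} --b--> {1,2,4,5,6}  [new]
{1,2,3,4,5} --a--> {1,2,3,4,5,6}  [new]
{1,2,3,4,5} --b--> {1,2,3,4,5,6}  [seen]
{1,3,4,6} --a--> {1,2,3,4,5,6}  [seen]
{1,3,4,6} --b--> {1,2,3,4,5,6}  [seen]
{1,2,3,5,6} --a--> {1,2,4,6}  [seen]
{1,2,3,5,6} --b--> {1,2,3,4,5,6}  [seen]
{2,3,4,6} --a--> {1,2,3,4,5}  [seen]
{2,3,4,6} --b--> {1,3,4,5,6}  [new]
{1,2,4,6} --a--> {1,2,3,4,5,6}  [seen]
{1,2,4,6} --b--> {1,2,3,4,5,6}  [seen]
{1,2,4,5,6} --a--> {1,2,3,4,5,6}  [seen]
{1,2,4,5,6} --b--> {1,2,3,4,5,6}  [seen]
{1,2,3,4,5,6} --a--> {1,2,3,4,5,6}  [seen]
{1,2,3,4,5,6} --b--> {1,2,3,4,5,6}  [seen]
{1,3,4,5,6} --a--> {1,2,3,4,5,6}  [seen]
{1,3,4,5,6} --b--> {1,2,3,4,5,6}  [seen]
Reachable DFA states: {1}, {6}, {2,4}, {1,4}, {1,5,6}, {1,2,3,4,5}, {1,3,4,6}, {1,2,3,5,6}, {2,3,4,6}, {1,2,4,6}, {1,2,4,5,6}, {1,2,3,4,5,6}, {1,3,4,5,6}.

13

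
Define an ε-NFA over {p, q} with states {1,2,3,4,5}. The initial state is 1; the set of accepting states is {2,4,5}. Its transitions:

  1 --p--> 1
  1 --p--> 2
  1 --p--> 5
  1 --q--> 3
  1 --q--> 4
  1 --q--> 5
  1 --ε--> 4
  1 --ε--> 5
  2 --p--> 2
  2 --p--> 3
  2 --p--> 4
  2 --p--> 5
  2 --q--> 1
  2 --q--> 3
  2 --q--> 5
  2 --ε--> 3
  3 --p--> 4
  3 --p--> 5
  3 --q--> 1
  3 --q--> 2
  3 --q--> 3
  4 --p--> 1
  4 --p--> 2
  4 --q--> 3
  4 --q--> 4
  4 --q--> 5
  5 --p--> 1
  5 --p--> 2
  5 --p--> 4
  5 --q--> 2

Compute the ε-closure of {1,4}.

{1,4,5}

Begin with {1,4}.
1 →ε {4,5}; add 5.
ε-closure = {1,4,5}.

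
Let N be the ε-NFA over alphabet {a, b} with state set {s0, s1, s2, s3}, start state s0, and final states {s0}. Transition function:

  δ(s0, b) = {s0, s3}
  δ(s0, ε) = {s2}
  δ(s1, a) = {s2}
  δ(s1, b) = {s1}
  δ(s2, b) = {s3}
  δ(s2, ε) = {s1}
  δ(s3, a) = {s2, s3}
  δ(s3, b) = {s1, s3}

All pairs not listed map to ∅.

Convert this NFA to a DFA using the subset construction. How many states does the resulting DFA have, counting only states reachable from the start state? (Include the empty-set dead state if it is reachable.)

5

Start state of the DFA: {s0, s1, s2} (ε-closure of the NFA start).
{s0, s1, s2} --a--> {s1, s2}  [new]
{s0, s1, s2} --b--> {s0, s1, s2, s3}  [new]
{s1, s2} --a--> {s1, s2}  [seen]
{s1, s2} --b--> {s1, s3}  [new]
{s0, s1, s2, s3} --a--> {s1, s2, s3}  [new]
{s0, s1, s2, s3} --b--> {s0, s1, s2, s3}  [seen]
{s1, s3} --a--> {s1, s2, s3}  [seen]
{s1, s3} --b--> {s1, s3}  [seen]
{s1, s2, s3} --a--> {s1, s2, s3}  [seen]
{s1, s2, s3} --b--> {s1, s3}  [seen]
Reachable DFA states: {s0, s1, s2}, {s1, s2}, {s0, s1, s2, s3}, {s1, s3}, {s1, s2, s3}.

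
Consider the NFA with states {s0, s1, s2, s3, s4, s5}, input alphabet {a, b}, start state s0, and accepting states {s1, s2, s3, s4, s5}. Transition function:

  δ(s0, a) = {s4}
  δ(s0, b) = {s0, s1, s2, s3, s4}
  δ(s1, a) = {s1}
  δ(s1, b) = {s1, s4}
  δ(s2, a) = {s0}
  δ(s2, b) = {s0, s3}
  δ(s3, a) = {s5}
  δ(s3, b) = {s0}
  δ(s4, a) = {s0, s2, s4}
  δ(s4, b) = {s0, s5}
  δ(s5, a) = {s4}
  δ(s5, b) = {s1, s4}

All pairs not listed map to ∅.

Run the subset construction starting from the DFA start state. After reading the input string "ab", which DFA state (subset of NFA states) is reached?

Start: {s0}.
δ(s0,a) = {s4}.
Union: {s4}.
After a: {s4}.
δ(s4,b) = {s0, s5}.
Union: {s0, s5}.
After b: {s0, s5}.

{s0, s5}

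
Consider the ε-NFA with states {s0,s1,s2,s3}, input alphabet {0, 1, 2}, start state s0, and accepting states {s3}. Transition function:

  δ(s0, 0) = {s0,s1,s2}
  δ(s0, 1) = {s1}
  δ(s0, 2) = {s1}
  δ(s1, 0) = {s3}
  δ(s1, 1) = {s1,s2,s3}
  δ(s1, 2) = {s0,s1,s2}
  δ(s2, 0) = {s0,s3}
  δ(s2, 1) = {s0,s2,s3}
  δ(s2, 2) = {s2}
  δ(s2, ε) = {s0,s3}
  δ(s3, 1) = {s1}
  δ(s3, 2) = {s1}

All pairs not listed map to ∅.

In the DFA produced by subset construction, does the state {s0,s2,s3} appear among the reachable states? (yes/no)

no

Start state of the DFA: {s0} (ε-closure of the NFA start).
{s0} --0--> {s0,s1,s2,s3}  [new]
{s0} --1--> {s1}  [new]
{s0} --2--> {s1}  [seen]
{s0,s1,s2,s3} --0--> {s0,s1,s2,s3}  [seen]
{s0,s1,s2,s3} --1--> {s0,s1,s2,s3}  [seen]
{s0,s1,s2,s3} --2--> {s0,s1,s2,s3}  [seen]
{s1} --0--> {s3}  [new]
{s1} --1--> {s0,s1,s2,s3}  [seen]
{s1} --2--> {s0,s1,s2,s3}  [seen]
{s3} --0--> ∅  [new]
{s3} --1--> {s1}  [seen]
{s3} --2--> {s1}  [seen]
∅ --0--> ∅  [seen]
∅ --1--> ∅  [seen]
∅ --2--> ∅  [seen]
Reachable DFA states: {s0}, {s0,s1,s2,s3}, {s1}, {s3}, ∅.
{s0,s2,s3} is not among them.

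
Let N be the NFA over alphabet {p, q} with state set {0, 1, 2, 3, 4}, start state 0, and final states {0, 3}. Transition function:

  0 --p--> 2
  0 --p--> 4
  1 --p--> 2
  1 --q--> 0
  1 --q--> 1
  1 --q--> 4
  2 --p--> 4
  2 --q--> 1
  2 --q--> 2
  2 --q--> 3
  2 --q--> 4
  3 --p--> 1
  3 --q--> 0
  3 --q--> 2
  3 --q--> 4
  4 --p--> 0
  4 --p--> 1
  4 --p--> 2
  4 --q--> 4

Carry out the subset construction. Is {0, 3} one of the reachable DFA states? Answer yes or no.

Start state of the DFA: {0}.
{0} --p--> {2, 4}  [new]
{0} --q--> ∅  [new]
{2, 4} --p--> {0, 1, 2, 4}  [new]
{2, 4} --q--> {1, 2, 3, 4}  [new]
∅ --p--> ∅  [seen]
∅ --q--> ∅  [seen]
{0, 1, 2, 4} --p--> {0, 1, 2, 4}  [seen]
{0, 1, 2, 4} --q--> {0, 1, 2, 3, 4}  [new]
{1, 2, 3, 4} --p--> {0, 1, 2, 4}  [seen]
{1, 2, 3, 4} --q--> {0, 1, 2, 3, 4}  [seen]
{0, 1, 2, 3, 4} --p--> {0, 1, 2, 4}  [seen]
{0, 1, 2, 3, 4} --q--> {0, 1, 2, 3, 4}  [seen]
Reachable DFA states: {0}, {2, 4}, ∅, {0, 1, 2, 4}, {1, 2, 3, 4}, {0, 1, 2, 3, 4}.
{0, 3} is not among them.

no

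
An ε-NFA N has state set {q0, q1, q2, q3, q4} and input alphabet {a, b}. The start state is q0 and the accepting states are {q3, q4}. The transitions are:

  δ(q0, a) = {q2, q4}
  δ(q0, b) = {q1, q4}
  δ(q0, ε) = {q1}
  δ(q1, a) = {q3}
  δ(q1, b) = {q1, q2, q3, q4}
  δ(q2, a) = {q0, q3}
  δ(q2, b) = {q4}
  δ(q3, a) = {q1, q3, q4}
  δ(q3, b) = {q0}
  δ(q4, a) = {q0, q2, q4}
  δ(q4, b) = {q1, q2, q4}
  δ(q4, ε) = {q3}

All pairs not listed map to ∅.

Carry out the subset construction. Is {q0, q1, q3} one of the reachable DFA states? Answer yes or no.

Start state of the DFA: {q0, q1} (ε-closure of the NFA start).
{q0, q1} --a--> {q2, q3, q4}  [new]
{q0, q1} --b--> {q1, q2, q3, q4}  [new]
{q2, q3, q4} --a--> {q0, q1, q2, q3, q4}  [new]
{q2, q3, q4} --b--> {q0, q1, q2, q3, q4}  [seen]
{q1, q2, q3, q4} --a--> {q0, q1, q2, q3, q4}  [seen]
{q1, q2, q3, q4} --b--> {q0, q1, q2, q3, q4}  [seen]
{q0, q1, q2, q3, q4} --a--> {q0, q1, q2, q3, q4}  [seen]
{q0, q1, q2, q3, q4} --b--> {q0, q1, q2, q3, q4}  [seen]
Reachable DFA states: {q0, q1}, {q2, q3, q4}, {q1, q2, q3, q4}, {q0, q1, q2, q3, q4}.
{q0, q1, q3} is not among them.

no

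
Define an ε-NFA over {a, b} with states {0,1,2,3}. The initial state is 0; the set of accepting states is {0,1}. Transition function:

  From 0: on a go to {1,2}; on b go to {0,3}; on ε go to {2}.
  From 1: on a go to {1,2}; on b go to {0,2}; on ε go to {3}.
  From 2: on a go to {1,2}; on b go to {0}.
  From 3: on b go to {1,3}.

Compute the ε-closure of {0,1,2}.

Begin with {0,1,2}.
1 →ε {3}; add 3.
ε-closure = {0,1,2,3}.

{0,1,2,3}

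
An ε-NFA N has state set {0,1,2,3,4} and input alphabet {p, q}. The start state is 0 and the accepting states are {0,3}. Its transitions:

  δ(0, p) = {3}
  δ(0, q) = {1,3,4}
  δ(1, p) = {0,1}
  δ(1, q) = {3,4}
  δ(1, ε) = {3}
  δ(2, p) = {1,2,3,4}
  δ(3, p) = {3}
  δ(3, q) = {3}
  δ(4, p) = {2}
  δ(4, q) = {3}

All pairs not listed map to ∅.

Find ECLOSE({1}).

Begin with {1}.
1 →ε {3}; add 3.
ε-closure = {1,3}.

{1,3}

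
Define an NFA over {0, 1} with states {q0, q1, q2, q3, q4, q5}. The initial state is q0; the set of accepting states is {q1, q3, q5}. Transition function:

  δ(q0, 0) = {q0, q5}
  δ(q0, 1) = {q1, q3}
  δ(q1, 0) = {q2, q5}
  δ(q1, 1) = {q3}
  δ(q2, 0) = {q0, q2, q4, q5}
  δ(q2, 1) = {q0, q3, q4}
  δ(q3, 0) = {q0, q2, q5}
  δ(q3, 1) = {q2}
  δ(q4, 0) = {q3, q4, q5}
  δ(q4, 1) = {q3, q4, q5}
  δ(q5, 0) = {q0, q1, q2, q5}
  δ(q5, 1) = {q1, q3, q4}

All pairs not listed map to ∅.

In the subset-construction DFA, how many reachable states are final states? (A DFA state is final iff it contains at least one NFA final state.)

15

Start state of the DFA: {q0}.
{q0} --0--> {q0, q5}  [new]
{q0} --1--> {q1, q3}  [new]
{q0, q5} --0--> {q0, q1, q2, q5}  [new]
{q0, q5} --1--> {q1, q3, q4}  [new]
{q1, q3} --0--> {q0, q2, q5}  [new]
{q1, q3} --1--> {q2, q3}  [new]
{q0, q1, q2, q5} --0--> {q0, q1, q2, q4, q5}  [new]
{q0, q1, q2, q5} --1--> {q0, q1, q3, q4}  [new]
{q1, q3, q4} --0--> {q0, q2, q3, q4, q5}  [new]
{q1, q3, q4} --1--> {q2, q3, q4, q5}  [new]
{q0, q2, q5} --0--> {q0, q1, q2, q4, q5}  [seen]
{q0, q2, q5} --1--> {q0, q1, q3, q4}  [seen]
{q2, q3} --0--> {q0, q2, q4, q5}  [new]
{q2, q3} --1--> {q0, q2, q3, q4}  [new]
{q0, q1, q2, q4, q5} --0--> {q0, q1, q2, q3, q4, q5}  [new]
{q0, q1, q2, q4, q5} --1--> {q0, q1, q3, q4, q5}  [new]
{q0, q1, q3, q4} --0--> {q0, q2, q3, q4, q5}  [seen]
{q0, q1, q3, q4} --1--> {q1, q2, q3, q4, q5}  [new]
{q0, q2, q3, q4, q5} --0--> {q0, q1, q2, q3, q4, q5}  [seen]
{q0, q2, q3, q4, q5} --1--> {q0, q1, q2, q3, q4, q5}  [seen]
{q2, q3, q4, q5} --0--> {q0, q1, q2, q3, q4, q5}  [seen]
{q2, q3, q4, q5} --1--> {q0, q1, q2, q3, q4, q5}  [seen]
{q0, q2, q4, q5} --0--> {q0, q1, q2, q3, q4, q5}  [seen]
{q0, q2, q4, q5} --1--> {q0, q1, q3, q4, q5}  [seen]
{q0, q2, q3, q4} --0--> {q0, q2, q3, q4, q5}  [seen]
{q0, q2, q3, q4} --1--> {q0, q1, q2, q3, q4, q5}  [seen]
{q0, q1, q2, q3, q4, q5} --0--> {q0, q1, q2, q3, q4, q5}  [seen]
{q0, q1, q2, q3, q4, q5} --1--> {q0, q1, q2, q3, q4, q5}  [seen]
{q0, q1, q3, q4, q5} --0--> {q0, q1, q2, q3, q4, q5}  [seen]
{q0, q1, q3, q4, q5} --1--> {q1, q2, q3, q4, q5}  [seen]
{q1, q2, q3, q4, q5} --0--> {q0, q1, q2, q3, q4, q5}  [seen]
{q1, q2, q3, q4, q5} --1--> {q0, q1, q2, q3, q4, q5}  [seen]
Reachable DFA states: {q0}, {q0, q5}, {q1, q3}, {q0, q1, q2, q5}, {q1, q3, q4}, {q0, q2, q5}, {q2, q3}, {q0, q1, q2, q4, q5}, {q0, q1, q3, q4}, {q0, q2, q3, q4, q5}, {q2, q3, q4, q5}, {q0, q2, q4, q5}, {q0, q2, q3, q4}, {q0, q1, q2, q3, q4, q5}, {q0, q1, q3, q4, q5}, {q1, q2, q3, q4, q5}.
Accepting DFA states (contain an NFA accepting state): {q0, q5}, {q1, q3}, {q0, q1, q2, q5}, {q1, q3, q4}, {q0, q2, q5}, {q2, q3}, {q0, q1, q2, q4, q5}, {q0, q1, q3, q4}, {q0, q2, q3, q4, q5}, {q2, q3, q4, q5}, {q0, q2, q4, q5}, {q0, q2, q3, q4}, {q0, q1, q2, q3, q4, q5}, {q0, q1, q3, q4, q5}, {q1, q2, q3, q4, q5}.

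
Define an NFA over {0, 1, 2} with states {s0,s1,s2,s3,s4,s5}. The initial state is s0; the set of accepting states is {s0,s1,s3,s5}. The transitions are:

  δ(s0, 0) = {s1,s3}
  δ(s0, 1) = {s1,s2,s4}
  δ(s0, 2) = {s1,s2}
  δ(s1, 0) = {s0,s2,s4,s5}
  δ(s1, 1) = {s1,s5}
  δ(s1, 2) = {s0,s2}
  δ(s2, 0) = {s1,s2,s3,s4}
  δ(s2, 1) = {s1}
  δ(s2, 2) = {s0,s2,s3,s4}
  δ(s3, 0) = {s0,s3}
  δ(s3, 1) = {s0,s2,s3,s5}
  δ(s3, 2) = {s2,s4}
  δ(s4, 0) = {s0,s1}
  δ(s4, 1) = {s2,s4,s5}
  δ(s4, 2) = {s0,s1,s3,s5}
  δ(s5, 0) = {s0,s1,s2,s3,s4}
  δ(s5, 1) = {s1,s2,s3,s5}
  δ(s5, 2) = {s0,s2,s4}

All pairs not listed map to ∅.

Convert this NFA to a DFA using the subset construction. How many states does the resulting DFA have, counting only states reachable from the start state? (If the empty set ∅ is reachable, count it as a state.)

Start state of the DFA: {s0}.
{s0} --0--> {s1,s3}  [new]
{s0} --1--> {s1,s2,s4}  [new]
{s0} --2--> {s1,s2}  [new]
{s1,s3} --0--> {s0,s2,s3,s4,s5}  [new]
{s1,s3} --1--> {s0,s1,s2,s3,s5}  [new]
{s1,s3} --2--> {s0,s2,s4}  [new]
{s1,s2,s4} --0--> {s0,s1,s2,s3,s4,s5}  [new]
{s1,s2,s4} --1--> {s1,s2,s4,s5}  [new]
{s1,s2,s4} --2--> {s0,s1,s2,s3,s4,s5}  [seen]
{s1,s2} --0--> {s0,s1,s2,s3,s4,s5}  [seen]
{s1,s2} --1--> {s1,s5}  [new]
{s1,s2} --2--> {s0,s2,s3,s4}  [new]
{s0,s2,s3,s4,s5} --0--> {s0,s1,s2,s3,s4}  [new]
{s0,s2,s3,s4,s5} --1--> {s0,s1,s2,s3,s4,s5}  [seen]
{s0,s2,s3,s4,s5} --2--> {s0,s1,s2,s3,s4,s5}  [seen]
{s0,s1,s2,s3,s5} --0--> {s0,s1,s2,s3,s4,s5}  [seen]
{s0,s1,s2,s3,s5} --1--> {s0,s1,s2,s3,s4,s5}  [seen]
{s0,s1,s2,s3,s5} --2--> {s0,s1,s2,s3,s4}  [seen]
{s0,s2,s4} --0--> {s0,s1,s2,s3,s4}  [seen]
{s0,s2,s4} --1--> {s1,s2,s4,s5}  [seen]
{s0,s2,s4} --2--> {s0,s1,s2,s3,s4,s5}  [seen]
{s0,s1,s2,s3,s4,s5} --0--> {s0,s1,s2,s3,s4,s5}  [seen]
{s0,s1,s2,s3,s4,s5} --1--> {s0,s1,s2,s3,s4,s5}  [seen]
{s0,s1,s2,s3,s4,s5} --2--> {s0,s1,s2,s3,s4,s5}  [seen]
{s1,s2,s4,s5} --0--> {s0,s1,s2,s3,s4,s5}  [seen]
{s1,s2,s4,s5} --1--> {s1,s2,s3,s4,s5}  [new]
{s1,s2,s4,s5} --2--> {s0,s1,s2,s3,s4,s5}  [seen]
{s1,s5} --0--> {s0,s1,s2,s3,s4,s5}  [seen]
{s1,s5} --1--> {s1,s2,s3,s5}  [new]
{s1,s5} --2--> {s0,s2,s4}  [seen]
{s0,s2,s3,s4} --0--> {s0,s1,s2,s3,s4}  [seen]
{s0,s2,s3,s4} --1--> {s0,s1,s2,s3,s4,s5}  [seen]
{s0,s2,s3,s4} --2--> {s0,s1,s2,s3,s4,s5}  [seen]
{s0,s1,s2,s3,s4} --0--> {s0,s1,s2,s3,s4,s5}  [seen]
{s0,s1,s2,s3,s4} --1--> {s0,s1,s2,s3,s4,s5}  [seen]
{s0,s1,s2,s3,s4} --2--> {s0,s1,s2,s3,s4,s5}  [seen]
{s1,s2,s3,s4,s5} --0--> {s0,s1,s2,s3,s4,s5}  [seen]
{s1,s2,s3,s4,s5} --1--> {s0,s1,s2,s3,s4,s5}  [seen]
{s1,s2,s3,s4,s5} --2--> {s0,s1,s2,s3,s4,s5}  [seen]
{s1,s2,s3,s5} --0--> {s0,s1,s2,s3,s4,s5}  [seen]
{s1,s2,s3,s5} --1--> {s0,s1,s2,s3,s5}  [seen]
{s1,s2,s3,s5} --2--> {s0,s2,s3,s4}  [seen]
Reachable DFA states: {s0}, {s1,s3}, {s1,s2,s4}, {s1,s2}, {s0,s2,s3,s4,s5}, {s0,s1,s2,s3,s5}, {s0,s2,s4}, {s0,s1,s2,s3,s4,s5}, {s1,s2,s4,s5}, {s1,s5}, {s0,s2,s3,s4}, {s0,s1,s2,s3,s4}, {s1,s2,s3,s4,s5}, {s1,s2,s3,s5}.

14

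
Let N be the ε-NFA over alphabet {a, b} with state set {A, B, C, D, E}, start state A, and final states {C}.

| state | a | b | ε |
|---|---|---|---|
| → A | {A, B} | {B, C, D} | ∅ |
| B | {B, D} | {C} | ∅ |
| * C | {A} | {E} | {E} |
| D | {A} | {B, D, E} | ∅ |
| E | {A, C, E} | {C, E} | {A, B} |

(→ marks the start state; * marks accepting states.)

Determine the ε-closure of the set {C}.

{A, B, C, E}

Begin with {C}.
C →ε {E}; add E.
E →ε {A, B}; add A, B.
ε-closure = {A, B, C, E}.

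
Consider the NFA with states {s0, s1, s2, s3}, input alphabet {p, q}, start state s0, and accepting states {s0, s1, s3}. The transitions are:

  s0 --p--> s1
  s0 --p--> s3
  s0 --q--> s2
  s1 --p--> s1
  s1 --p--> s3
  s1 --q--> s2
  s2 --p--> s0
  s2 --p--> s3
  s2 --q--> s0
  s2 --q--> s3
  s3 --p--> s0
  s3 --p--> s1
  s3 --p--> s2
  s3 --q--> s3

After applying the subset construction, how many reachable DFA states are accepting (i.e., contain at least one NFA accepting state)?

6

Start state of the DFA: {s0}.
{s0} --p--> {s1, s3}  [new]
{s0} --q--> {s2}  [new]
{s1, s3} --p--> {s0, s1, s2, s3}  [new]
{s1, s3} --q--> {s2, s3}  [new]
{s2} --p--> {s0, s3}  [new]
{s2} --q--> {s0, s3}  [seen]
{s0, s1, s2, s3} --p--> {s0, s1, s2, s3}  [seen]
{s0, s1, s2, s3} --q--> {s0, s2, s3}  [new]
{s2, s3} --p--> {s0, s1, s2, s3}  [seen]
{s2, s3} --q--> {s0, s3}  [seen]
{s0, s3} --p--> {s0, s1, s2, s3}  [seen]
{s0, s3} --q--> {s2, s3}  [seen]
{s0, s2, s3} --p--> {s0, s1, s2, s3}  [seen]
{s0, s2, s3} --q--> {s0, s2, s3}  [seen]
Reachable DFA states: {s0}, {s1, s3}, {s2}, {s0, s1, s2, s3}, {s2, s3}, {s0, s3}, {s0, s2, s3}.
Accepting DFA states (contain an NFA accepting state): {s0}, {s1, s3}, {s0, s1, s2, s3}, {s2, s3}, {s0, s3}, {s0, s2, s3}.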